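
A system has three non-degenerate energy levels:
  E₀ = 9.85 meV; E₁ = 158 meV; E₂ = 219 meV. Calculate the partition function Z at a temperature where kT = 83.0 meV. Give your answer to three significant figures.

Eᵢ/kT = 0.11867, 1.9036, 2.6386.
Z = Σ e^(−Eᵢ/kT) = e^(−0.11867) + e^(−1.9036) + e^(−2.6386) = 0.88810 + 0.14903 + 0.071461 = 1.1086.

Z = 1.11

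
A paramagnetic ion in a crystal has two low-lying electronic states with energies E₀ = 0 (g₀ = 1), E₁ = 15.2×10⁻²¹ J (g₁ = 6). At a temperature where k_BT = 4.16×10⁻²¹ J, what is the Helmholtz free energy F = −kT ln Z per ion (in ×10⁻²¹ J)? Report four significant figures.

Eᵢ/kT = 0, 3.65385.
Z = Σ gᵢe^(−Eᵢ/kT) = 1·e^(−0) + 6·e^(−3.65385) = 1.00000 + 0.155348 = 1.15535.
F = −kT ln Z = −4.16 × ln(1.15535) = −4.16 × 0.144403 = -0.6007 ×10⁻²¹ J.

-0.6007 ×10⁻²¹ J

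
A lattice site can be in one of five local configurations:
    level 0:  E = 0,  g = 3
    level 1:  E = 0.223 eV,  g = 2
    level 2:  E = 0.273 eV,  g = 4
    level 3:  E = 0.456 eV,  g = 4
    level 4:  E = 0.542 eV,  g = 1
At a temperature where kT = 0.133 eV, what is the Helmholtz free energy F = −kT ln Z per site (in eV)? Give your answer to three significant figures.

Eᵢ/kT = 0, 1.6767, 2.0526, 3.4286, 4.0752.
Z = Σ gᵢe^(−Eᵢ/kT) = 3·e^(−0) + 2·e^(−1.6767) + 4·e^(−2.0526) + 4·e^(−3.4286) + 1·e^(−4.0752) = 3.0000 + 0.37398 + 0.51360 + 0.12973 + 0.016989 = 4.0343.
F = −kT ln Z = −0.133 × ln(4.0343) = −0.133 × 1.3948 = -0.186 eV.

-0.186 eV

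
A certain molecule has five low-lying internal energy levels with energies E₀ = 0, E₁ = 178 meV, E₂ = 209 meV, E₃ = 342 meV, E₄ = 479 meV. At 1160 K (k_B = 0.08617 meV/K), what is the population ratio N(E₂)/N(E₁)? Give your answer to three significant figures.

0.733

k_BT = 0.08617 × 1160 K = 99.957 meV.
n₂/n₁ = exp[−(E₂−E₁)/kT] = exp(−(31 meV)/(99.957 meV)) = exp(-0.31013) = 0.733.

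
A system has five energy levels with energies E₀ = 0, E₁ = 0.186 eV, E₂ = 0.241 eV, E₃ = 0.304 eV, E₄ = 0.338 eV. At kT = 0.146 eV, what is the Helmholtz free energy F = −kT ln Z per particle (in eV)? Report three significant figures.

-0.0770 eV

Eᵢ/kT = 0, 1.2740, 1.6507, 2.0822, 2.3151.
Z = Σ e^(−Eᵢ/kT) = e^(−0) + e^(−1.2740) + e^(−1.6507) + e^(−2.0822) + e^(−2.3151) = 1.0000 + 0.27971 + 0.19192 + 0.12466 + 0.098756 = 1.6950.
F = −kT ln Z = −0.146 × ln(1.6950) = −0.146 × 0.52768 = -0.0770 eV.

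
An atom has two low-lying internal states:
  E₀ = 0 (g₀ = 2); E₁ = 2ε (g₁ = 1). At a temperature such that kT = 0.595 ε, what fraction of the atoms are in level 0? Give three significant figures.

Eᵢ/kT = 0, 3.3613.
Z = Σ gᵢe^(−Eᵢ/kT) = 2·e^(−0) + 1·e^(−3.3613) = 2.0000 + 0.034690 = 2.0347.
P₀ = g₀ e^(−E₀/kT) / Z = 2.0000/2.0347 = 0.983.

0.983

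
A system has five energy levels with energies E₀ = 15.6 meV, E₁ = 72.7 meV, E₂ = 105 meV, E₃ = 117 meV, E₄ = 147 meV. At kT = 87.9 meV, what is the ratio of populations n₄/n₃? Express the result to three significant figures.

0.711

n₄/n₃ = exp[−(E₄−E₃)/kT] = exp(−(30 meV)/(87.9 meV)) = exp(-0.34130) = 0.711.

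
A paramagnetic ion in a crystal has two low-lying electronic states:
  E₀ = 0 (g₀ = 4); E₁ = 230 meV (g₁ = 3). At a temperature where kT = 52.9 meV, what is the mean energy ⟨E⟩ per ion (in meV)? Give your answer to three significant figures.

2.21 meV

Eᵢ/kT = 0, 4.3478.
Z = Σ gᵢe^(−Eᵢ/kT) = 4·e^(−0) + 3·e^(−4.3478) = 4.0000 + 0.038806 = 4.0388.
⟨E⟩ = Σ Eᵢ gᵢe^(−Eᵢ/kT) / Z = (0·4.0000 + 230·0.038806) / 4.0388 = 2.21 meV.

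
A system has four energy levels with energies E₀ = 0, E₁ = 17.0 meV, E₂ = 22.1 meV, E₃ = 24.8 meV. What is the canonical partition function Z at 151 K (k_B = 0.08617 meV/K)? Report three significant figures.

k_BT = 0.08617 × 151 K = 13.012 meV.
Eᵢ/kT = 0, 1.3065, 1.6984, 1.9059.
Z = Σ e^(−Eᵢ/kT) = e^(−0) + e^(−1.3065) + e^(−1.6984) + e^(−1.9059) = 1.0000 + 0.27077 + 0.18298 + 0.14869 = 1.6024.

Z = 1.60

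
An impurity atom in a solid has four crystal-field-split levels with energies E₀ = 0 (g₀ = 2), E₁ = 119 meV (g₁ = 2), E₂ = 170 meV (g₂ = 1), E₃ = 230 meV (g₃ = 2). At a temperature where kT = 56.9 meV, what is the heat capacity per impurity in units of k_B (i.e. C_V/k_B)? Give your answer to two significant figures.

Eᵢ/kT = 0, 2.091, 2.988, 4.042.
Z = Σ gᵢe^(−Eᵢ/kT) = 2·e^(−0) + 2·e^(−2.091) + 1·e^(−2.988) + 2·e^(−4.042) = 2.000 + 0.2471 + 0.05039 + 0.03512 = 2.333.
⟨E⟩ = 19.74 meV, ⟨E²⟩ = 2920 meV².
C_V/k_B = (⟨E²⟩ − ⟨E⟩²)/(kT)² = (2920 − 389.7)/3238 = 0.78.

0.78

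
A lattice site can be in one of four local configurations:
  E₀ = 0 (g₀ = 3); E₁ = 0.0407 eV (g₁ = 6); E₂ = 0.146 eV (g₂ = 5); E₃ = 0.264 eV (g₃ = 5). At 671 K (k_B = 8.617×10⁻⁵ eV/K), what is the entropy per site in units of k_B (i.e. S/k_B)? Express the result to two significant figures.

2.4

k_BT = 8.617×10⁻⁵ × 671 K = 0.05782 eV.
Eᵢ/kT = 0, 0.7039, 2.525, 4.566.
Z = Σ gᵢe^(−Eᵢ/kT) = 3·e^(−0) + 6·e^(−0.7039) + 5·e^(−2.525) + 5·e^(−4.566) = 3.000 + 2.968 + 0.4003 + 0.05200 = 6.420.
⟨E⟩ = Σ EᵢPᵢ = 0.03006 eV.
S/k_B = ln Z + ⟨E⟩/kT = ln(6.420) + 0.03006/0.05782 = 1.859 + 0.5199 = 2.4.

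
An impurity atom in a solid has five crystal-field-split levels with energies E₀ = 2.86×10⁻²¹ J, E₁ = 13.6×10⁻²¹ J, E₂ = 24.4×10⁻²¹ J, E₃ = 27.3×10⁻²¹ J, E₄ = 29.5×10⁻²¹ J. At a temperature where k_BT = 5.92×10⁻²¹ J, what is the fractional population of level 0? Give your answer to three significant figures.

0.822

Eᵢ/kT = 0.48311, 2.2973, 4.1216, 4.6115, 4.9831.
Z = Σ e^(−Eᵢ/kT) = e^(−0.48311) + e^(−2.2973) + e^(−4.1216) + e^(−4.6115) + e^(−4.9831) = 0.61686 + 0.10053 + 0.016219 + 0.0099369 + 0.0068528 = 0.75040.
P₀ = e^(−E₀/kT) / Z = 0.61686/0.75040 = 0.822.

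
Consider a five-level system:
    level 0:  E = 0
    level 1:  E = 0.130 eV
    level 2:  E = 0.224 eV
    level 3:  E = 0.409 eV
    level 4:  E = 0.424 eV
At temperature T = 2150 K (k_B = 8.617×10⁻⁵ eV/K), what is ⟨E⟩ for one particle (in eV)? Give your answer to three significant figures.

0.109 eV

k_BT = 8.617×10⁻⁵ × 2150 K = 0.18527 eV.
Eᵢ/kT = 0, 0.70168, 1.2090, 2.2076, 2.2886.
Z = Σ e^(−Eᵢ/kT) = e^(−0) + e^(−0.70168) + e^(−1.2090) + e^(−2.2076) + e^(−2.2886) = 1.0000 + 0.49575 + 0.29850 + 0.10996 + 0.10141 = 2.0056.
⟨E⟩ = Σ Eᵢ e^(−Eᵢ/kT) / Z = (0·1.0000 + 0.130·0.49575 + 0.224·0.29850 + 0.409·0.10996 + 0.424·0.10141) / 2.0056 = 0.109 eV.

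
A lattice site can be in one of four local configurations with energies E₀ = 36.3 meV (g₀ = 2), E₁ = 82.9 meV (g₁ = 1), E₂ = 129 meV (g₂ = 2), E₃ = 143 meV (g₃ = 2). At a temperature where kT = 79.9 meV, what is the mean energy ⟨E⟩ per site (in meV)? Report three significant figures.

Eᵢ/kT = 0.45432, 1.0375, 1.6145, 1.7897.
Z = Σ gᵢe^(−Eᵢ/kT) = 2·e^(−0.45432) + 1·e^(−1.0375) + 2·e^(−1.6145) + 2·e^(−1.7897) = 1.2698 + 0.35434 + 0.39798 + 0.33402 = 2.3561.
⟨E⟩ = Σ Eᵢ gᵢe^(−Eᵢ/kT) / Z = (36.3·1.2698 + 82.9·0.35434 + 129·0.39798 + 143·0.33402) / 2.3561 = 74.1 meV.

74.1 meV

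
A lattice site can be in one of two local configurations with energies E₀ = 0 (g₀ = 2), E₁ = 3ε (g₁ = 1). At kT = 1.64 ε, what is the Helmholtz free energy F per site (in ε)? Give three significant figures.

-1.26 ε

Eᵢ/kT = 0, 1.8293.
Z = Σ gᵢe^(−Eᵢ/kT) = 2·e^(−0) + 1·e^(−1.8293) = 2.0000 + 0.16053 = 2.1605.
F = −kT ln Z = −1.64 × ln(2.1605) = −1.64 × 0.77034 = -1.26 ε.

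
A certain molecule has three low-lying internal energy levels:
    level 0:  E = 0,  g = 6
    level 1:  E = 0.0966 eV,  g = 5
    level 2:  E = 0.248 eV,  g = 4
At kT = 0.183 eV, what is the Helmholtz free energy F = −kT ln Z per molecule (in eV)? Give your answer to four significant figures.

Eᵢ/kT = 0, 0.527869, 1.35519.
Z = Σ gᵢe^(−Eᵢ/kT) = 6·e^(−0) + 5·e^(−0.527869) + 4·e^(−1.35519) = 6.00000 + 2.94930 + 1.03159 = 9.98089.
F = −kT ln Z = −0.183 × ln(9.98089) = −0.183 × 2.30067 = -0.4210 eV.

-0.4210 eV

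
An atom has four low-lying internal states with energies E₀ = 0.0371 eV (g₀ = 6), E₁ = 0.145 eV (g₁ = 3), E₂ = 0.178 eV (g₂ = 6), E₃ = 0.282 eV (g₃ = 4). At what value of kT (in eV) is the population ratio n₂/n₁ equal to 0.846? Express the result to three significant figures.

0.0384 eV

n₂/n₁ = (g₂/g₁) exp[−(E₂−E₁)/kT] = 0.846.
⇒ (E₂−E₁)/kT = ln((6/3)/0.846) = ln(2.3641) = 0.86040.
kT = 0.033 eV / 0.86040 = 0.0384 eV.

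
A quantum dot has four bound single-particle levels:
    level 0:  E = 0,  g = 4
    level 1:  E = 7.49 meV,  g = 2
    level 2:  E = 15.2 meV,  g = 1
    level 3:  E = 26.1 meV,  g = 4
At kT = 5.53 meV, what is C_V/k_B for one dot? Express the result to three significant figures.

Eᵢ/kT = 0, 1.3544, 2.7486, 4.7197.
Z = Σ gᵢe^(−Eᵢ/kT) = 4·e^(−0) + 2·e^(−1.3544) + 1·e^(−2.7486) + 4·e^(−4.7197) = 4.0000 + 0.51620 + 0.064017 + 0.035671 = 4.6159.
⟨E⟩ = 1.2501 meV, ⟨E²⟩ = 14.742 meV².
C_V/k_B = (⟨E²⟩ − ⟨E⟩²)/(kT)² = (14.742 − 1.5628)/30.581 = 0.431.

0.431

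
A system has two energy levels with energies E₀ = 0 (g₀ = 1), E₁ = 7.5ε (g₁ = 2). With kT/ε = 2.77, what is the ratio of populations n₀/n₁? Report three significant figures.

7.50

n₀/n₁ = (g₀/g₁) exp[−(E₀−E₁)/kT] = (1/2) × exp(−(-7.5ε)/(2.77ε)) = (1/2) × exp(2.7076) = 7.50.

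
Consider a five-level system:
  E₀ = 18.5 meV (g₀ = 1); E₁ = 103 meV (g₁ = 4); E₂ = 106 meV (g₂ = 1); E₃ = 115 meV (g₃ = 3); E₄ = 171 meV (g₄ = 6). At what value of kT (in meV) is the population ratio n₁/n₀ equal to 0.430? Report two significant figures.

n₁/n₀ = (g₁/g₀) exp[−(E₁−E₀)/kT] = 0.430.
⇒ (E₁−E₀)/kT = ln((4/1)/0.430) = ln(9.302) = 2.230.
kT = 84.5 meV / 2.230 = 38 meV.

38 meV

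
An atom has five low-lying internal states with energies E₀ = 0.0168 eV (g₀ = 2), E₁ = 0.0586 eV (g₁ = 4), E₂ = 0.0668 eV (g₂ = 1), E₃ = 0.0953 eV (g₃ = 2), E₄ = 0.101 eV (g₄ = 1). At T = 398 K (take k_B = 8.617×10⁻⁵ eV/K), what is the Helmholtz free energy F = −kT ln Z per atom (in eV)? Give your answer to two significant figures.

-0.028 eV

k_BT = 8.617×10⁻⁵ × 398 K = 0.03430 eV.
Eᵢ/kT = 0.4898, 1.708, 1.948, 2.778, 2.945.
Z = Σ gᵢe^(−Eᵢ/kT) = 2·e^(−0.4898) + 4·e^(−1.708) + 1·e^(−1.948) + 2·e^(−2.778) + 1·e^(−2.945) = 1.225 + 0.7249 + 0.1426 + 0.1243 + 0.05260 = 2.269.
F = −kT ln Z = −0.03430 × ln(2.269) = −0.03430 × 0.8193 = -0.028 eV.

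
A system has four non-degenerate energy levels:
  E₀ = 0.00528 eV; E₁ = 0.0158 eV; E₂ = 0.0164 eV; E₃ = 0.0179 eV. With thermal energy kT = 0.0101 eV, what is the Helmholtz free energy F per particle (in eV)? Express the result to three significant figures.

-0.00158 eV

Eᵢ/kT = 0.52277, 1.5644, 1.6238, 1.7723.
Z = Σ e^(−Eᵢ/kT) = e^(−0.52277) + e^(−1.5644) + e^(−1.6238) + e^(−1.7723) = 0.59288 + 0.20921 + 0.19715 + 0.16994 = 1.1692.
F = −kT ln Z = −0.0101 × ln(1.1692) = −0.0101 × 0.15632 = -0.00158 eV.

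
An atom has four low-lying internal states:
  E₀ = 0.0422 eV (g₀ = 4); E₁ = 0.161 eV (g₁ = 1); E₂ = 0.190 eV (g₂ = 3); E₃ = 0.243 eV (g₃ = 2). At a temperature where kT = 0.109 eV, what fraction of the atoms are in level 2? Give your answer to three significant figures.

0.142

Eᵢ/kT = 0.38716, 1.4771, 1.7431, 2.2294.
Z = Σ gᵢe^(−Eᵢ/kT) = 4·e^(−0.38716) + 1·e^(−1.4771) + 3·e^(−1.7431) + 2·e^(−2.2294) = 2.7159 + 0.22830 + 0.52493 + 0.21519 = 3.6843.
P₂ = g₂ e^(−E₂/kT) / Z = 0.52493/3.6843 = 0.142.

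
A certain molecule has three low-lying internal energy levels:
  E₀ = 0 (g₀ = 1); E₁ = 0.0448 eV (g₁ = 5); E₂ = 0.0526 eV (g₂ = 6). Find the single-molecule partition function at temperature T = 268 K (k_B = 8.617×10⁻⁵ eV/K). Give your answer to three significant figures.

Z = 2.33

k_BT = 8.617×10⁻⁵ × 268 K = 0.023094 eV.
Eᵢ/kT = 0, 1.9399, 2.2776.
Z = Σ gᵢe^(−Eᵢ/kT) = 1·e^(−0) + 5·e^(−1.9399) + 6·e^(−2.2776) = 1.0000 + 0.71859 + 0.61518 = 2.3338.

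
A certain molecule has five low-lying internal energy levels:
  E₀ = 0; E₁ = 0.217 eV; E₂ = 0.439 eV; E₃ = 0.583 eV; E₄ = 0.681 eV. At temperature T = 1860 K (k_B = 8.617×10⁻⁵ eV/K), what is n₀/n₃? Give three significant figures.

k_BT = 8.617×10⁻⁵ × 1860 K = 0.16028 eV.
n₀/n₃ = exp[−(E₀−E₃)/kT] = exp(−(-0.583 eV)/(0.16028 eV)) = exp(3.6374) = 38.0.

38.0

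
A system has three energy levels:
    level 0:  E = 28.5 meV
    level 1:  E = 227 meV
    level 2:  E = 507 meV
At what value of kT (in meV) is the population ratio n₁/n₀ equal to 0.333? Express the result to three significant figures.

n₁/n₀ = exp[−(E₁−E₀)/kT] = 0.333.
⇒ (E₁−E₀)/kT = ln(1/0.333) = ln(3.0030) = 1.0996.
kT = 198.5 meV / 1.0996 = 181 meV.

181 meV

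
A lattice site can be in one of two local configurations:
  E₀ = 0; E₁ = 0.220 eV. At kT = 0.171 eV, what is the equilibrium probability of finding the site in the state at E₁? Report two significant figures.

0.22

Eᵢ/kT = 0, 1.287.
Z = Σ e^(−Eᵢ/kT) = e^(−0) + e^(−1.287) = 1.000 + 0.2761 = 1.276.
P₁ = e^(−E₁/kT) / Z = 0.2761/1.276 = 0.22.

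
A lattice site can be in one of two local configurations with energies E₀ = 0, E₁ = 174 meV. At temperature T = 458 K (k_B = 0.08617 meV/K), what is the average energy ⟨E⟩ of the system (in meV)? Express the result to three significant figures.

2.09 meV

k_BT = 0.08617 × 458 K = 39.466 meV.
Eᵢ/kT = 0, 4.4089.
Z = Σ e^(−Eᵢ/kT) = e^(−0) + e^(−4.4089) = 1.0000 + 0.012169 = 1.0122.
⟨E⟩ = Σ Eᵢ e^(−Eᵢ/kT) / Z = (0·1.0000 + 174·0.012169) / 1.0122 = 2.09 meV.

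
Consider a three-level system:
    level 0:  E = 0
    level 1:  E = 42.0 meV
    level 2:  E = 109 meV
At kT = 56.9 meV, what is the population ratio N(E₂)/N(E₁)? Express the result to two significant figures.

0.31

n₂/n₁ = exp[−(E₂−E₁)/kT] = exp(−(67.0 meV)/(56.9 meV)) = exp(-1.178) = 0.31.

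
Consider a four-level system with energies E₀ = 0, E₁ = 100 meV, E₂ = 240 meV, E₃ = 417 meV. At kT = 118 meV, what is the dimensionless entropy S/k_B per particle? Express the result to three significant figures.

0.924

Eᵢ/kT = 0, 0.84746, 2.0339, 3.5339.
Z = Σ e^(−Eᵢ/kT) = e^(−0) + e^(−0.84746) + e^(−2.0339) + e^(−3.5339) = 1.0000 + 0.42850 + 0.13082 + 0.029191 = 1.5885.
⟨E⟩ = Σ EᵢPᵢ = 54.403 meV.
S/k_B = ln Z + ⟨E⟩/kT = ln(1.5885) + 54.403/118 = 0.46279 + 0.46104 = 0.924.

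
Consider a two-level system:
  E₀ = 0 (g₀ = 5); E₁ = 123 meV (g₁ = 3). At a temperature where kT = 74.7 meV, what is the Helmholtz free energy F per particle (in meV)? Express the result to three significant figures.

Eᵢ/kT = 0, 1.6466.
Z = Σ gᵢe^(−Eᵢ/kT) = 5·e^(−0) + 3·e^(−1.6466) = 5.0000 + 0.57811 = 5.5781.
F = −kT ln Z = −74.7 × ln(5.5781) = −74.7 × 1.7188 = -128 meV.

-128 meV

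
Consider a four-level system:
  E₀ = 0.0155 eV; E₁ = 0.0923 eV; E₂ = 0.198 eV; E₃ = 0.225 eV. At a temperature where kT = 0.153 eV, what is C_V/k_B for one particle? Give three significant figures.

0.271

Eᵢ/kT = 0.10131, 0.60327, 1.2941, 1.4706.
Z = Σ e^(−Eᵢ/kT) = e^(−0.10131) + e^(−0.60327) + e^(−1.2941) + e^(−1.4706) = 0.90365 + 0.54702 + 0.27414 + 0.22979 = 1.9546.
⟨E⟩ = 0.087219 eV, ⟨E²⟩ = 0.013945 eV².
C_V/k_B = (⟨E²⟩ − ⟨E⟩²)/(kT)² = (0.013945 − 0.0076072)/0.023409 = 0.271.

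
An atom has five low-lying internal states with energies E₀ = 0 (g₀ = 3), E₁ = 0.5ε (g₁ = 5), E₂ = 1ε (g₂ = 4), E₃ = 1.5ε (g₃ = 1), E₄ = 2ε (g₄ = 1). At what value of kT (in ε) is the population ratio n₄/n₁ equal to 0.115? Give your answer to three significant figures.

n₄/n₁ = (g₄/g₁) exp[−(E₄−E₁)/kT] = 0.115.
⇒ (E₄−E₁)/kT = ln((1/5)/0.115) = ln(1.7391) = 0.55337.
kT = 1.5ε / 0.55337 = 2.71 ε.

2.71 ε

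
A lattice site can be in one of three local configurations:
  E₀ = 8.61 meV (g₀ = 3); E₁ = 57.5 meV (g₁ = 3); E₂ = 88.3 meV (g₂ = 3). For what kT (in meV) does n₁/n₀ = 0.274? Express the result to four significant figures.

n₁/n₀ = (g₁/g₀) exp[−(E₁−E₀)/kT] = 0.274.
⇒ (E₁−E₀)/kT = ln((3/3)/0.274) = ln(3.64964) = 1.29463.
kT = 48.89 meV / 1.29463 = 37.76 meV.

37.76 meV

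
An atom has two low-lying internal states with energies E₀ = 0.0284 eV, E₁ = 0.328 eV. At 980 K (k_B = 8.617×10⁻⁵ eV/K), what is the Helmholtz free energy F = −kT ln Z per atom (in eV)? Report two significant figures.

0.026 eV

k_BT = 8.617×10⁻⁵ × 980 K = 0.08445 eV.
Eᵢ/kT = 0.3363, 3.884.
Z = Σ e^(−Eᵢ/kT) = e^(−0.3363) + e^(−3.884) = 0.7144 + 0.02057 = 0.7350.
F = −kT ln Z = −0.08445 × ln(0.7350) = −0.08445 × -0.3079 = 0.026 eV.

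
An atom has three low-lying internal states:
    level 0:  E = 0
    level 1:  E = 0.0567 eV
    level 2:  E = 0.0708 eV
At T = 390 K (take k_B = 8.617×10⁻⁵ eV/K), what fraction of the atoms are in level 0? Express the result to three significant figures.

k_BT = 8.617×10⁻⁵ × 390 K = 0.033606 eV.
Eᵢ/kT = 0, 1.6872, 2.1068.
Z = Σ e^(−Eᵢ/kT) = e^(−0) + e^(−1.6872) + e^(−2.1068) = 1.0000 + 0.18504 + 0.12163 = 1.3067.
P₀ = e^(−E₀/kT) / Z = 1.0000/1.3067 = 0.765.

0.765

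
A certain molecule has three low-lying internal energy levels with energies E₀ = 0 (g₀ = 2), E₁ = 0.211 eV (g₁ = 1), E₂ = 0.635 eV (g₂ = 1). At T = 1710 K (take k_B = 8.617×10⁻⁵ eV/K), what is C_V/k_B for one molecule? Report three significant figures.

0.297

k_BT = 8.617×10⁻⁵ × 1710 K = 0.14735 eV.
Eᵢ/kT = 0, 1.4320, 4.3095.
Z = Σ gᵢe^(−Eᵢ/kT) = 2·e^(−0) + 1·e^(−1.4320) + 1·e^(−4.3095) = 2.0000 + 0.23883 + 0.013440 = 2.2523.
⟨E⟩ = 0.026163 eV, ⟨E²⟩ = 0.0071271 eV².
C_V/k_B = (⟨E²⟩ − ⟨E⟩²)/(kT)² = (0.0071271 − 0.00068450)/0.021712 = 0.297.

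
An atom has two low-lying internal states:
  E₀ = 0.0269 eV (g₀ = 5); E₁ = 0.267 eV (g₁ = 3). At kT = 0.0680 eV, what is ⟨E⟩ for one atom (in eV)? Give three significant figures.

Eᵢ/kT = 0.39559, 3.9265.
Z = Σ gᵢe^(−Eᵢ/kT) = 5·e^(−0.39559) + 3·e^(−3.9265) = 3.3664 + 0.059138 = 3.4255.
⟨E⟩ = Σ Eᵢ gᵢe^(−Eᵢ/kT) / Z = (0.0269·3.3664 + 0.267·0.059138) / 3.4255 = 0.0310 eV.

0.0310 eV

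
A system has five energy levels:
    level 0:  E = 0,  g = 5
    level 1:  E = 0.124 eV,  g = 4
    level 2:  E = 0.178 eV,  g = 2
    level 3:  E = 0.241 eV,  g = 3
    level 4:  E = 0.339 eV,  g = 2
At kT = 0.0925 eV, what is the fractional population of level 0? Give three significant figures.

0.756

Eᵢ/kT = 0, 1.3405, 1.9243, 2.6054, 3.6649.
Z = Σ gᵢe^(−Eᵢ/kT) = 5·e^(−0) + 4·e^(−1.3405) + 2·e^(−1.9243) + 3·e^(−2.6054) + 2·e^(−3.6649) = 5.0000 + 1.0469 + 0.29196 + 0.22162 + 0.051213 = 6.6117.
P₀ = g₀ e^(−E₀/kT) / Z = 5.0000/6.6117 = 0.756.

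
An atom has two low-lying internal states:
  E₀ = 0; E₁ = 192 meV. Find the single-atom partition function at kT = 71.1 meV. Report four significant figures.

Z = 1.067

Eᵢ/kT = 0, 2.70042.
Z = Σ e^(−Eᵢ/kT) = e^(−0) + e^(−2.70042) = 1.00000 + 0.0671773 = 1.06718.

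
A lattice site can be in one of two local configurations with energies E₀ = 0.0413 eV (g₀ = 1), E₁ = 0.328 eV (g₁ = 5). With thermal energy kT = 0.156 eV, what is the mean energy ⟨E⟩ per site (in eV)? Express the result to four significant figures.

0.1684 eV

Eᵢ/kT = 0.264744, 2.10256.
Z = Σ gᵢe^(−Eᵢ/kT) = 1·e^(−0.264744) + 5·e^(−2.10256) = 0.767402 + 0.610717 = 1.37812.
⟨E⟩ = Σ Eᵢ gᵢe^(−Eᵢ/kT) / Z = (0.0413·0.767402 + 0.328·0.610717) / 1.37812 = 0.1684 eV.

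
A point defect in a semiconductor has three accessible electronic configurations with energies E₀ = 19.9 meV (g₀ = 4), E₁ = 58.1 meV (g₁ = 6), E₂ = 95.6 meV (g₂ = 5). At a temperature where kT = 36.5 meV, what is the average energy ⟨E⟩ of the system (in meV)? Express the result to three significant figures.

Eᵢ/kT = 0.54521, 1.5918, 2.6192.
Z = Σ gᵢe^(−Eᵢ/kT) = 4·e^(−0.54521) + 6·e^(−1.5918) + 5·e^(−2.6192) = 2.3189 + 1.2214 + 0.36431 = 3.9046.
⟨E⟩ = Σ Eᵢ gᵢe^(−Eᵢ/kT) / Z = (19.9·2.3189 + 58.1·1.2214 + 95.6·0.36431) / 3.9046 = 38.9 meV.

38.9 meV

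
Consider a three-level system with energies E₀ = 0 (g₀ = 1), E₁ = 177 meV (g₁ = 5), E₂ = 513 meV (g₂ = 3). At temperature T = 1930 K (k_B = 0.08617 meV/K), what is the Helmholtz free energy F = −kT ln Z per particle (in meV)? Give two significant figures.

-170 meV

k_BT = 0.08617 × 1930 K = 166.3 meV.
Eᵢ/kT = 0, 1.064, 3.085.
Z = Σ gᵢe^(−Eᵢ/kT) = 1·e^(−0) + 5·e^(−1.064) + 3·e^(−3.085) = 1.000 + 1.725 + 0.1372 = 2.862.
F = −kT ln Z = −166.3 × ln(2.862) = −166.3 × 1.052 = -170 meV.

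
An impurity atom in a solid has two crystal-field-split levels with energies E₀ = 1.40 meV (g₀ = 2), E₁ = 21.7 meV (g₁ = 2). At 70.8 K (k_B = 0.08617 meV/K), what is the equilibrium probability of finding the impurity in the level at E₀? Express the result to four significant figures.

0.9654

k_BT = 0.08617 × 70.8 K = 6.10084 meV.
Eᵢ/kT = 0.229477, 3.55689.
Z = Σ gᵢe^(−Eᵢ/kT) = 2·e^(−0.229477) + 2·e^(−3.55689) = 1.58990 + 0.0570548 = 1.64695.
P₀ = g₀ e^(−E₀/kT) / Z = 1.58990/1.64695 = 0.9654.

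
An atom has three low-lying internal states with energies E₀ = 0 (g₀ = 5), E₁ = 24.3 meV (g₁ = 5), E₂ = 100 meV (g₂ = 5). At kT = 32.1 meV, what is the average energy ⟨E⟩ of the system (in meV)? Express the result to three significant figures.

Eᵢ/kT = 0, 0.75701, 3.1153.
Z = Σ gᵢe^(−Eᵢ/kT) = 5·e^(−0) + 5·e^(−0.75701) + 5·e^(−3.1153) = 5.0000 + 2.3453 + 0.22183 = 7.5671.
⟨E⟩ = Σ Eᵢ gᵢe^(−Eᵢ/kT) / Z = (0·5.0000 + 24.3·2.3453 + 100·0.22183) / 7.5671 = 10.5 meV.

10.5 meV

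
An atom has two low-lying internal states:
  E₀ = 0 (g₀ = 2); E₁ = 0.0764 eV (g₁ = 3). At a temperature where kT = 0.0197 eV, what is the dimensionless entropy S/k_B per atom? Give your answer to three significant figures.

Eᵢ/kT = 0, 3.8782.
Z = Σ gᵢe^(−Eᵢ/kT) = 2·e^(−0) + 3·e^(−3.8782) = 2.0000 + 0.062064 = 2.0621.
⟨E⟩ = Σ EᵢPᵢ = 0.0022994 eV.
S/k_B = ln Z + ⟨E⟩/kT = ln(2.0621) + 0.0022994/0.0197 = 0.72372 + 0.11672 = 0.840.

0.840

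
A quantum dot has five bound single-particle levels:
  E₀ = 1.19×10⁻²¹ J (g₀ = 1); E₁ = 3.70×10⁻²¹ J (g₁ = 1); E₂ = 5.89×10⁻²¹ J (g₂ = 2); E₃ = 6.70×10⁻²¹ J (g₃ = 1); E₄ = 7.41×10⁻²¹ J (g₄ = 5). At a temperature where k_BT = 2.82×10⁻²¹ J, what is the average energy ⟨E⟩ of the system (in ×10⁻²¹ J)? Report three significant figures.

4.02 ×10⁻²¹ J

Eᵢ/kT = 0.42199, 1.3121, 2.0887, 2.3759, 2.6277.
Z = Σ gᵢe^(−Eᵢ/kT) = 1·e^(−0.42199) + 1·e^(−1.3121) + 2·e^(−2.0887) + 1·e^(−2.3759) + 5·e^(−2.6277) = 0.65574 + 0.26925 + 0.24770 + 0.092931 + 0.36122 = 1.6268.
⟨E⟩ = Σ Eᵢ gᵢe^(−Eᵢ/kT) / Z = (1.19·0.65574 + 3.70·0.26925 + 5.89·0.24770 + 6.70·0.092931 + 7.41·0.36122) / 1.6268 = 4.02 ×10⁻²¹ J.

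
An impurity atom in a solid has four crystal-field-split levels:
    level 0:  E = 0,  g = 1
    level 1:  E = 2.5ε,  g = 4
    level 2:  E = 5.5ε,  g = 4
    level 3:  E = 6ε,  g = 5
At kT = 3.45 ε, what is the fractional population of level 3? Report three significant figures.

0.190

Eᵢ/kT = 0, 0.72464, 1.5942, 1.7391.
Z = Σ gᵢe^(−Eᵢ/kT) = 1·e^(−0) + 4·e^(−0.72464) + 4·e^(−1.5942) + 5·e^(−1.7391) = 1.0000 + 1.9380 + 0.81228 + 0.87839 = 4.6287.
P₃ = g₃ e^(−E₃/kT) / Z = 0.87839/4.6287 = 0.190.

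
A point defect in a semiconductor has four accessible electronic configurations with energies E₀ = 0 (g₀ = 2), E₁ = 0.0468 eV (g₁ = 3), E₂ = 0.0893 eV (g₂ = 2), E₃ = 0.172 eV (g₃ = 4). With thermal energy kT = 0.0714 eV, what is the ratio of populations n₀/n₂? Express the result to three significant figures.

3.49

n₀/n₂ = (g₀/g₂) exp[−(E₀−E₂)/kT] = (2/2) × exp(−(-0.0893 eV)/(0.0714 eV)) = (2/2) × exp(1.2507) = 3.49.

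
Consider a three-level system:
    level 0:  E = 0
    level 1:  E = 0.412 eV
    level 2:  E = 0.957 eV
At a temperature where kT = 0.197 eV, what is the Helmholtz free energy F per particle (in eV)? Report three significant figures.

-0.0243 eV

Eᵢ/kT = 0, 2.0914, 4.8579.
Z = Σ e^(−Eᵢ/kT) = e^(−0) + e^(−2.0914) + e^(−4.8579) = 1.0000 + 0.12351 + 0.0077668 = 1.1313.
F = −kT ln Z = −0.197 × ln(1.1313) = −0.197 × 0.12337 = -0.0243 eV.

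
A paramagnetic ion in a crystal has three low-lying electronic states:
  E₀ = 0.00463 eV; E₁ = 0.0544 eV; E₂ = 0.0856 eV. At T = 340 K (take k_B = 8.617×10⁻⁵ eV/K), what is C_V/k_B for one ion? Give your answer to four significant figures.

0.6587

k_BT = 8.617×10⁻⁵ × 340 K = 0.0292978 eV.
Eᵢ/kT = 0.158032, 1.85679, 2.92172.
Z = Σ e^(−Eᵢ/kT) = e^(−0.158032) + e^(−1.85679) + e^(−2.92172) = 0.853822 + 0.156173 + 0.0538410 = 1.06384.
⟨E⟩ = 0.0160342 eV, ⟨E²⟩ = 0.000822481 eV².
C_V/k_B = (⟨E²⟩ − ⟨E⟩²)/(kT)² = (0.000822481 − 0.000257096)/0.000858361 = 0.6587.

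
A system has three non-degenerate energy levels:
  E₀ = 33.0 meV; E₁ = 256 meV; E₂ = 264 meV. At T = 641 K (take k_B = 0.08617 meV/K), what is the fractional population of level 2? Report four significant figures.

0.01478

k_BT = 0.08617 × 641 K = 55.2350 meV.
Eᵢ/kT = 0.597447, 4.63474, 4.77958.
Z = Σ e^(−Eᵢ/kT) = e^(−0.597447) + e^(−4.63474) + e^(−4.77958) = 0.550215 + 0.00970863 + 0.00839953 = 0.568323.
P₂ = e^(−E₂/kT) / Z = 0.00839953/0.568323 = 0.01478.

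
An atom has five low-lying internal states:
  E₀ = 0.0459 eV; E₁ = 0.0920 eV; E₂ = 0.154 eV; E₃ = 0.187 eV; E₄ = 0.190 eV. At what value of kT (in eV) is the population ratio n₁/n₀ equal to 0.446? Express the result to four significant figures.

n₁/n₀ = exp[−(E₁−E₀)/kT] = 0.446.
⇒ (E₁−E₀)/kT = ln(1/0.446) = ln(2.24215) = 0.807435.
kT = 0.0461 eV / 0.807435 = 0.05709 eV.

0.05709 eV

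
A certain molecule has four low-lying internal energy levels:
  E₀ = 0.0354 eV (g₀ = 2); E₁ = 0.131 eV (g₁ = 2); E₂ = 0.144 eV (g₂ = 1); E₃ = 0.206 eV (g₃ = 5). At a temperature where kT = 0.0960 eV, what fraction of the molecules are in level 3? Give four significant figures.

Eᵢ/kT = 0.368750, 1.36458, 1.50000, 2.14583.
Z = Σ gᵢe^(−Eᵢ/kT) = 2·e^(−0.368750) + 2·e^(−1.36458) + 1·e^(−1.50000) + 5·e^(−2.14583) = 1.38320 + 0.510976 + 0.223130 + 0.584855 = 2.70216.
P₃ = g₃ e^(−E₃/kT) / Z = 0.584855/2.70216 = 0.2164.

0.2164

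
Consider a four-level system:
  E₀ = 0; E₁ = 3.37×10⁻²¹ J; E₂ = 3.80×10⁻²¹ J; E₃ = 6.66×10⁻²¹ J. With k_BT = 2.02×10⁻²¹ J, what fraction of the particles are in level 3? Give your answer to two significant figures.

0.027

Eᵢ/kT = 0, 1.668, 1.881, 3.297.
Z = Σ e^(−Eᵢ/kT) = e^(−0) + e^(−1.668) + e^(−1.881) + e^(−3.297) = 1.000 + 0.1886 + 0.1524 + 0.03699 = 1.378.
P₃ = e^(−E₃/kT) / Z = 0.03699/1.378 = 0.027.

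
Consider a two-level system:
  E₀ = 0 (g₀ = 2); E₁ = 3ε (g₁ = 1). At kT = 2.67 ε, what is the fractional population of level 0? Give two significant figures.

Eᵢ/kT = 0, 1.124.
Z = Σ gᵢe^(−Eᵢ/kT) = 2·e^(−0) + 1·e^(−1.124) = 2.000 + 0.3250 = 2.325.
P₀ = g₀ e^(−E₀/kT) / Z = 2.000/2.325 = 0.86.

0.86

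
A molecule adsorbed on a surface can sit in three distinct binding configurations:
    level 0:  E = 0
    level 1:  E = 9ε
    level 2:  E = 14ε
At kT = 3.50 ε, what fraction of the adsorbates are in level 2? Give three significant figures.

Eᵢ/kT = 0, 2.5714, 4.0000.
Z = Σ e^(−Eᵢ/kT) = e^(−0) + e^(−2.5714) + e^(−4.0000) = 1.0000 + 0.076428 + 0.018316 = 1.0947.
P₂ = e^(−E₂/kT) / Z = 0.018316/1.0947 = 0.0167.

0.0167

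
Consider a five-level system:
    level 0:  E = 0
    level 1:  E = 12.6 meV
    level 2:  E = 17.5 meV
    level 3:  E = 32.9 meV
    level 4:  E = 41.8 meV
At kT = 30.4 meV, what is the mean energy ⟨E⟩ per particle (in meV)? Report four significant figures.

Eᵢ/kT = 0, 0.414474, 0.575658, 1.08224, 1.37500.
Z = Σ e^(−Eᵢ/kT) = e^(−0) + e^(−0.414474) + e^(−0.575658) + e^(−1.08224) + e^(−1.37500) = 1.00000 + 0.660688 + 0.562335 + 0.338836 + 0.252840 = 2.81470.
⟨E⟩ = Σ Eᵢ e^(−Eᵢ/kT) / Z = (0·1.00000 + 12.6·0.660688 + 17.5·0.562335 + 32.9·0.338836 + 41.8·0.252840) / 2.81470 = 14.17 meV.

14.17 meV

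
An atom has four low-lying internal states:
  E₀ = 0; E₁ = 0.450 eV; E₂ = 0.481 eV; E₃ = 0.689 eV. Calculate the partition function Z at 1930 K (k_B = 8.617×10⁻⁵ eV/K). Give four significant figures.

k_BT = 8.617×10⁻⁵ × 1930 K = 0.166308 eV.
Eᵢ/kT = 0, 2.70582, 2.89222, 4.14292.
Z = Σ e^(−Eᵢ/kT) = e^(−0) + e^(−2.70582) + e^(−2.89222) + e^(−4.14292) = 1.00000 + 0.0668155 + 0.0554530 + 0.0158764 = 1.13814.

Z = 1.138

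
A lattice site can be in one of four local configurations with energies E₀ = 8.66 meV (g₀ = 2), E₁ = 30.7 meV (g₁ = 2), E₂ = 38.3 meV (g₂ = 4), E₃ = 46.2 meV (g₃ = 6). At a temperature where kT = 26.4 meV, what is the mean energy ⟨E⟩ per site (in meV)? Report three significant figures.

Eᵢ/kT = 0.32803, 1.1629, 1.4508, 1.7500.
Z = Σ gᵢe^(−Eᵢ/kT) = 2·e^(−0.32803) + 2·e^(−1.1629) + 4·e^(−1.4508) + 6·e^(−1.7500) = 1.4407 + 0.62516 + 0.93753 + 1.0426 = 4.0460.
⟨E⟩ = Σ Eᵢ gᵢe^(−Eᵢ/kT) / Z = (8.66·1.4407 + 30.7·0.62516 + 38.3·0.93753 + 46.2·1.0426) / 4.0460 = 28.6 meV.

28.6 meV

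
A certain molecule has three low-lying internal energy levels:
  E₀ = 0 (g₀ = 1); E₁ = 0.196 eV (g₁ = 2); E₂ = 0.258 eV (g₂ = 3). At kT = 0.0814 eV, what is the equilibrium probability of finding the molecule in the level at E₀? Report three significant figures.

Eᵢ/kT = 0, 2.4079, 3.1695.
Z = Σ gᵢe^(−Eᵢ/kT) = 1·e^(−0) + 2·e^(−2.4079) + 3·e^(−3.1695) = 1.0000 + 0.18001 + 0.12607 = 1.3061.
P₀ = g₀ e^(−E₀/kT) / Z = 1.0000/1.3061 = 0.766.

0.766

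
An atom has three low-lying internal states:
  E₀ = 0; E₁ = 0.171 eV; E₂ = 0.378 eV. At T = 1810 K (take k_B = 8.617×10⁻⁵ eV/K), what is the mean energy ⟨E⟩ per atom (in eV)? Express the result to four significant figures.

k_BT = 8.617×10⁻⁵ × 1810 K = 0.155968 eV.
Eᵢ/kT = 0, 1.09638, 2.42357.
Z = Σ e^(−Eᵢ/kT) = e^(−0) + e^(−1.09638) + e^(−2.42357) = 1.00000 + 0.334078 + 0.0886047 = 1.42268.
⟨E⟩ = Σ Eᵢ e^(−Eᵢ/kT) / Z = (0·1.00000 + 0.171·0.334078 + 0.378·0.0886047) / 1.42268 = 0.06370 eV.

0.06370 eV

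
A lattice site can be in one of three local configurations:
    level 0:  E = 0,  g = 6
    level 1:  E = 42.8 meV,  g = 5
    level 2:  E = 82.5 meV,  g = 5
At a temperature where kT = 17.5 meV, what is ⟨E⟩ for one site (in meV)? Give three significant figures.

Eᵢ/kT = 0, 2.4457, 4.7143.
Z = Σ gᵢe^(−Eᵢ/kT) = 6·e^(−0) + 5·e^(−2.4457) + 5·e^(−4.7143) = 6.0000 + 0.43333 + 0.044831 = 6.4782.
⟨E⟩ = Σ Eᵢ gᵢe^(−Eᵢ/kT) / Z = (0·6.0000 + 42.8·0.43333 + 82.5·0.044831) / 6.4782 = 3.43 meV.

3.43 meV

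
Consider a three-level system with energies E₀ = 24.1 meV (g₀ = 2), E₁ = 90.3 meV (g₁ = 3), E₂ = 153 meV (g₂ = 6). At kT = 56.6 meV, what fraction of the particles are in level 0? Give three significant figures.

Eᵢ/kT = 0.42580, 1.5954, 2.7032.
Z = Σ gᵢe^(−Eᵢ/kT) = 2·e^(−0.42580) + 3·e^(−1.5954) + 6·e^(−2.7032) = 1.3065 + 0.60848 + 0.40194 = 2.3169.
P₀ = g₀ e^(−E₀/kT) / Z = 1.3065/2.3169 = 0.564.

0.564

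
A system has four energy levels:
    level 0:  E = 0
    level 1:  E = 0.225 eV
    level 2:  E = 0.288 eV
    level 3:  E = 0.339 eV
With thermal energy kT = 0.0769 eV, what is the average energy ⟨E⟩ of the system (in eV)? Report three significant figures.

Eᵢ/kT = 0, 2.9259, 3.7451, 4.4083.
Z = Σ e^(−Eᵢ/kT) = e^(−0) + e^(−2.9259) + e^(−3.7451) + e^(−4.4083) = 1.0000 + 0.053616 + 0.023633 + 0.012176 = 1.0894.
⟨E⟩ = Σ Eᵢ e^(−Eᵢ/kT) / Z = (0·1.0000 + 0.225·0.053616 + 0.288·0.023633 + 0.339·0.012176) / 1.0894 = 0.0211 eV.

0.0211 eV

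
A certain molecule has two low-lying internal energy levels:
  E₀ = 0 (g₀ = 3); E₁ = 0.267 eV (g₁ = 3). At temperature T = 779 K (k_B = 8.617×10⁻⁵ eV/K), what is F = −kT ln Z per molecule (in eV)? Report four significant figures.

k_BT = 8.617×10⁻⁵ × 779 K = 0.0671264 eV.
Eᵢ/kT = 0, 3.97757.
Z = Σ gᵢe^(−Eᵢ/kT) = 3·e^(−0) + 3·e^(−3.97757) = 3.00000 + 0.0561933 = 3.05619.
F = −kT ln Z = −0.0671264 × ln(3.05619) = −0.0671264 × 1.11717 = -0.07499 eV.

-0.07499 eV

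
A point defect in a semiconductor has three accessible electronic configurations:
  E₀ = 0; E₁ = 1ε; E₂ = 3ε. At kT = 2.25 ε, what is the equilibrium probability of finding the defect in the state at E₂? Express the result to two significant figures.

Eᵢ/kT = 0, 0.4444, 1.333.
Z = Σ e^(−Eᵢ/kT) = e^(−0) + e^(−0.4444) + e^(−1.333) = 1.000 + 0.6412 + 0.2637 = 1.905.
P₂ = e^(−E₂/kT) / Z = 0.2637/1.905 = 0.14.

0.14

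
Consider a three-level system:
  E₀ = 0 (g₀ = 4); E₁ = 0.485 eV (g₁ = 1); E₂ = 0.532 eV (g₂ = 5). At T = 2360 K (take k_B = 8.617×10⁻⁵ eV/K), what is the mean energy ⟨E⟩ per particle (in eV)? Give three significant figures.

k_BT = 8.617×10⁻⁵ × 2360 K = 0.20336 eV.
Eᵢ/kT = 0, 2.3849, 2.6161.
Z = Σ gᵢe^(−Eᵢ/kT) = 4·e^(−0) + 1·e^(−2.3849) + 5·e^(−2.6161) = 4.0000 + 0.092098 + 0.36544 = 4.4575.
⟨E⟩ = Σ Eᵢ gᵢe^(−Eᵢ/kT) / Z = (0·4.0000 + 0.485·0.092098 + 0.532·0.36544) / 4.4575 = 0.0536 eV.

0.0536 eV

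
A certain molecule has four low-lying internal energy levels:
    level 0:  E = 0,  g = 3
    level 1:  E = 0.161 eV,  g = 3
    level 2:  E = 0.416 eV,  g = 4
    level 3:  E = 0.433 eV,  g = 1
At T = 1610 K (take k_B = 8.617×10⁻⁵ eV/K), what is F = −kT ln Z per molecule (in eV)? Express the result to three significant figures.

k_BT = 8.617×10⁻⁵ × 1610 K = 0.13873 eV.
Eᵢ/kT = 0, 1.1605, 2.9986, 3.1212.
Z = Σ gᵢe^(−Eᵢ/kT) = 3·e^(−0) + 3·e^(−1.1605) + 4·e^(−2.9986) + 1·e^(−3.1212) = 3.0000 + 0.93999 + 0.19943 + 0.044104 = 4.1835.
F = −kT ln Z = −0.13873 × ln(4.1835) = −0.13873 × 1.4311 = -0.199 eV.

-0.199 eV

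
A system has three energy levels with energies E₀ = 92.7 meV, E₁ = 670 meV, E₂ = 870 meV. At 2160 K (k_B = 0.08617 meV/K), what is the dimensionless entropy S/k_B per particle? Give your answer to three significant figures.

0.251

k_BT = 0.08617 × 2160 K = 186.13 meV.
Eᵢ/kT = 0.49804, 3.5996, 4.6742.
Z = Σ e^(−Eᵢ/kT) = e^(−0.49804) + e^(−3.5996) + e^(−4.6742) = 0.60772 + 0.027335 + 0.0093330 = 0.64439.
⟨E⟩ = Σ EᵢPᵢ = 128.45 meV.
S/k_B = ln Z + ⟨E⟩/kT = ln(0.64439) + 128.45/186.13 = -0.43945 + 0.69011 = 0.251.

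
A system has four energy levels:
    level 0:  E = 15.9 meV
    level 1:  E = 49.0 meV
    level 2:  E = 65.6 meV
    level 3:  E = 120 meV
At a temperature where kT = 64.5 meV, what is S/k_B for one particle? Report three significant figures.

Eᵢ/kT = 0.24651, 0.75969, 1.0171, 1.8605.
Z = Σ e^(−Eᵢ/kT) = e^(−0.24651) + e^(−0.75969) + e^(−1.0171) + e^(−1.8605) = 0.78152 + 0.46781 + 0.36164 + 0.15559 = 1.7666.
⟨E⟩ = Σ EᵢPᵢ = 44.007 meV.
S/k_B = ln Z + ⟨E⟩/kT = ln(1.7666) + 44.007/64.5 = 0.56906 + 0.68228 = 1.25.

1.25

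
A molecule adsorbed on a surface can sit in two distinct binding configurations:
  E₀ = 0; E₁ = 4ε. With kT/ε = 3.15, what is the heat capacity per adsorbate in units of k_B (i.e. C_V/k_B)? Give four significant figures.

0.2761

Eᵢ/kT = 0, 1.26984.
Z = Σ e^(−Eᵢ/kT) = e^(−0) + e^(−1.26984) = 1.00000 + 0.280877 = 1.28088.
⟨E⟩ = 0.877138 ε, ⟨E²⟩ = 3.50855 ε².
C_V/k_B = (⟨E²⟩ − ⟨E⟩²)/(kT)² = (3.50855 − 0.769371)/9.92250 = 0.2761.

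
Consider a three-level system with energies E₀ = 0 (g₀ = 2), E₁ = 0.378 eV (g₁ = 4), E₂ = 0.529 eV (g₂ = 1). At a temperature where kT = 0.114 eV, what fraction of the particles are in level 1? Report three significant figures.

0.0674

Eᵢ/kT = 0, 3.3158, 4.6404.
Z = Σ gᵢe^(−Eᵢ/kT) = 2·e^(−0) + 4·e^(−3.3158) + 1·e^(−4.6404) = 2.0000 + 0.14522 + 0.0096538 = 2.1549.
P₁ = g₁ e^(−E₁/kT) / Z = 0.14522/2.1549 = 0.0674.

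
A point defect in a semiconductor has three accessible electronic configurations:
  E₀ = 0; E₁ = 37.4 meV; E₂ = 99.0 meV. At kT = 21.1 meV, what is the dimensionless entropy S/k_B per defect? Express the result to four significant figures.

0.4566

Eᵢ/kT = 0, 1.77251, 4.69194.
Z = Σ e^(−Eᵢ/kT) = e^(−0) + e^(−1.77251) + e^(−4.69194) = 1.00000 + 0.169906 + 0.00916888 = 1.17907.
⟨E⟩ = Σ EᵢPᵢ = 6.15926 meV.
S/k_B = ln Z + ⟨E⟩/kT = ln(1.17907) + 6.15926/21.1 = 0.164726 + 0.291908 = 0.4566.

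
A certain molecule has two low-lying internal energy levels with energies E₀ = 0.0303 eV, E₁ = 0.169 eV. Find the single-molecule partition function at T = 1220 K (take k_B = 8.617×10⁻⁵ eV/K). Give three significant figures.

k_BT = 8.617×10⁻⁵ × 1220 K = 0.10513 eV.
Eᵢ/kT = 0.28821, 1.6075.
Z = Σ e^(−Eᵢ/kT) = e^(−0.28821) + e^(−1.6075) = 0.74960 + 0.20039 = 0.94999.

Z = 0.950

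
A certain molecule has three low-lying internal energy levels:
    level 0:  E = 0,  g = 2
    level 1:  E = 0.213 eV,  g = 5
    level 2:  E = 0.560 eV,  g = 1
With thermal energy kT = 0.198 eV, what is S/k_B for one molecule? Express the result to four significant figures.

Eᵢ/kT = 0, 1.07576, 2.82828.
Z = Σ gᵢe^(−Eᵢ/kT) = 2·e^(−0) + 5·e^(−1.07576) + 1·e^(−2.82828) = 2.00000 + 1.70519 + 0.0591144 = 3.76430.
⟨E⟩ = Σ EᵢPᵢ = 0.105281 eV.
S/k_B = ln Z + ⟨E⟩/kT = ln(3.76430) + 0.105281/0.198 = 1.32556 + 0.531722 = 1.857.

1.857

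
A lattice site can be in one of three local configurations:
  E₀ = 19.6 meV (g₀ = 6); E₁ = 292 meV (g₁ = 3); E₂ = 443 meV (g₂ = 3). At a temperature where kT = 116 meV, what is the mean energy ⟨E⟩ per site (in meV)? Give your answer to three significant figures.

Eᵢ/kT = 0.16897, 2.5172, 3.8190.
Z = Σ gᵢe^(−Eᵢ/kT) = 6·e^(−0.16897) + 3·e^(−2.5172) + 3·e^(−3.8190) = 5.0672 + 0.24206 + 0.065849 = 5.3751.
⟨E⟩ = Σ Eᵢ gᵢe^(−Eᵢ/kT) / Z = (19.6·5.0672 + 292·0.24206 + 443·0.065849) / 5.3751 = 37.1 meV.

37.1 meV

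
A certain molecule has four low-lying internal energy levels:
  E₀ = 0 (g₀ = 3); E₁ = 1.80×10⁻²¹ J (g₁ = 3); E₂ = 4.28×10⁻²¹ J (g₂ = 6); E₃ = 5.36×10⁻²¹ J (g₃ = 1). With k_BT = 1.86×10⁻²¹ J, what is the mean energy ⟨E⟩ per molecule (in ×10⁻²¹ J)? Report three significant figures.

Eᵢ/kT = 0, 0.96774, 2.3011, 2.8817.
Z = Σ gᵢe^(−Eᵢ/kT) = 3·e^(−0) + 3·e^(−0.96774) + 6·e^(−2.3011) + 1·e^(−2.8817) = 3.0000 + 1.1398 + 0.60089 + 0.056039 = 4.7967.
⟨E⟩ = Σ Eᵢ gᵢe^(−Eᵢ/kT) / Z = (0·3.0000 + 1.80·1.1398 + 4.28·0.60089 + 5.36·0.056039) / 4.7967 = 1.03 ×10⁻²¹ J.

1.03 ×10⁻²¹ J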